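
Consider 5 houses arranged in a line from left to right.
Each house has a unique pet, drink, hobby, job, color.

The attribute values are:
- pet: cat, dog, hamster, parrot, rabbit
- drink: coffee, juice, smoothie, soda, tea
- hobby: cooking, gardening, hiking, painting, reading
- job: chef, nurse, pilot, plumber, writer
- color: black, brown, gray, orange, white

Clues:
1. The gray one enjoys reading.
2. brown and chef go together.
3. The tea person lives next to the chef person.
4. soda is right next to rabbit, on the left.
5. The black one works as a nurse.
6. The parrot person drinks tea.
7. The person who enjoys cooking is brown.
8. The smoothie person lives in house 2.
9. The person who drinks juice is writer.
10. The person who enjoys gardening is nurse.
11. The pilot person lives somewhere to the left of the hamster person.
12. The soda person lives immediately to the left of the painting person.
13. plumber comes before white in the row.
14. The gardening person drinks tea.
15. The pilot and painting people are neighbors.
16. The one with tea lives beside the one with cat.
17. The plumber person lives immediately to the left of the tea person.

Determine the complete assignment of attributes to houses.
Solution:

House | Pet | Drink | Hobby | Job | Color
-----------------------------------------
  1   | dog | soda | reading | pilot | gray
  2   | rabbit | smoothie | painting | plumber | orange
  3   | parrot | tea | gardening | nurse | black
  4   | cat | coffee | cooking | chef | brown
  5   | hamster | juice | hiking | writer | white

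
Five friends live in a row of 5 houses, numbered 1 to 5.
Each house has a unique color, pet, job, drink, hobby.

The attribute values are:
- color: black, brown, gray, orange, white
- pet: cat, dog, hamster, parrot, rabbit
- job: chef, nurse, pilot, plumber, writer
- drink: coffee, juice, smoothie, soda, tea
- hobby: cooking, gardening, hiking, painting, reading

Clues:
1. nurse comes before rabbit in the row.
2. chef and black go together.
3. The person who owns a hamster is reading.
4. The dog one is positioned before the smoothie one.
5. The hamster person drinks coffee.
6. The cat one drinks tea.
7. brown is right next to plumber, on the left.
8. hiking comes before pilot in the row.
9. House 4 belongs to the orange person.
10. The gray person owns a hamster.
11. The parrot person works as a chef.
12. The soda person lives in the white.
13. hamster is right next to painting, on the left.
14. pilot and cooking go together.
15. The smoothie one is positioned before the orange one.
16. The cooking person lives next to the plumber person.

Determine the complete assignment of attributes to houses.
Solution:

House | Color | Pet | Job | Drink | Hobby
-----------------------------------------
  1   | white | dog | nurse | soda | hiking
  2   | brown | rabbit | pilot | smoothie | cooking
  3   | gray | hamster | plumber | coffee | reading
  4   | orange | cat | writer | tea | painting
  5   | black | parrot | chef | juice | gardening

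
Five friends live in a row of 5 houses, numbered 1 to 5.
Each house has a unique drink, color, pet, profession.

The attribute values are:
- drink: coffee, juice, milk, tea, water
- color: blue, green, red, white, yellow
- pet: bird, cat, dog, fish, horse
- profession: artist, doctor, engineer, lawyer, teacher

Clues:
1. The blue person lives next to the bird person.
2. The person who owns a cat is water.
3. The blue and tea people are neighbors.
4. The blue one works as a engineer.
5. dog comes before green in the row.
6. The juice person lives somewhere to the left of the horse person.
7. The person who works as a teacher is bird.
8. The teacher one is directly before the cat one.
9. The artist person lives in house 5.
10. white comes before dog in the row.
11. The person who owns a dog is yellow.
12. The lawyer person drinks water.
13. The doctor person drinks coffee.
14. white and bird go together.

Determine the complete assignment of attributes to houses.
Solution:

House | Drink | Color | Pet | Profession
----------------------------------------
  1   | juice | blue | fish | engineer
  2   | tea | white | bird | teacher
  3   | water | red | cat | lawyer
  4   | coffee | yellow | dog | doctor
  5   | milk | green | horse | artist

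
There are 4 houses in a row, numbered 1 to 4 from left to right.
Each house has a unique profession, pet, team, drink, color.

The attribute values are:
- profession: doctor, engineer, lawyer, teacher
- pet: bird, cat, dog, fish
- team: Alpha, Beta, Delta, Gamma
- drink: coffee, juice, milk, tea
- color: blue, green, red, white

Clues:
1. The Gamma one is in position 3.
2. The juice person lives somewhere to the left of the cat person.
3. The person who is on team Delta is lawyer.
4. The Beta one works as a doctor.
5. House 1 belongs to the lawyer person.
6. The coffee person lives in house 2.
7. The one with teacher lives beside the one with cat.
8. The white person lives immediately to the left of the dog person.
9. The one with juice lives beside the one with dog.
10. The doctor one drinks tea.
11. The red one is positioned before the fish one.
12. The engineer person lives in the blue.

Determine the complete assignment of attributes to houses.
Solution:

House | Profession | Pet | Team | Drink | Color
-----------------------------------------------
  1   | lawyer | bird | Delta | juice | white
  2   | teacher | dog | Alpha | coffee | red
  3   | engineer | cat | Gamma | milk | blue
  4   | doctor | fish | Beta | tea | green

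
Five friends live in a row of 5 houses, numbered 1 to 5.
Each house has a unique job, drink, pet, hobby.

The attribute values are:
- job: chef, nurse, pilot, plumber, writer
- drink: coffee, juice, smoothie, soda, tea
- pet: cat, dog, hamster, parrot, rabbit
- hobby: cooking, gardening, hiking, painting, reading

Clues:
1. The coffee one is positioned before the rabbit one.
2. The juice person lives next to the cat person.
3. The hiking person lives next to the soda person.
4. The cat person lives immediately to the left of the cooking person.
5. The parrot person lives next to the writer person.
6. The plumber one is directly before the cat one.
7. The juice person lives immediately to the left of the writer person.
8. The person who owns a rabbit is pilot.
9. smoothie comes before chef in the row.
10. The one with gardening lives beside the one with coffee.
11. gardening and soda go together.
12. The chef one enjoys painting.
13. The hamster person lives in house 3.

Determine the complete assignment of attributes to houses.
Solution:

House | Job | Drink | Pet | Hobby
---------------------------------
  1   | plumber | juice | parrot | hiking
  2   | writer | soda | cat | gardening
  3   | nurse | coffee | hamster | cooking
  4   | pilot | smoothie | rabbit | reading
  5   | chef | tea | dog | painting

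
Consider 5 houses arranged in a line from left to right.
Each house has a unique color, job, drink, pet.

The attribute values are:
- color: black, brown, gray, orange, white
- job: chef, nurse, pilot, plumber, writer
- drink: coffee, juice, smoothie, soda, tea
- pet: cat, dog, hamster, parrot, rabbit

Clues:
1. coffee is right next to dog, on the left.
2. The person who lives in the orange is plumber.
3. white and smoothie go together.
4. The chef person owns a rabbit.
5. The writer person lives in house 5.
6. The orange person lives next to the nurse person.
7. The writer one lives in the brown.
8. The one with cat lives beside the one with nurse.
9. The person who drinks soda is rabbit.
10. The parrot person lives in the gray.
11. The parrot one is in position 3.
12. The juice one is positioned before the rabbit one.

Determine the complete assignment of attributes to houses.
Solution:

House | Color | Job | Drink | Pet
---------------------------------
  1   | orange | plumber | coffee | cat
  2   | white | nurse | smoothie | dog
  3   | gray | pilot | juice | parrot
  4   | black | chef | soda | rabbit
  5   | brown | writer | tea | hamster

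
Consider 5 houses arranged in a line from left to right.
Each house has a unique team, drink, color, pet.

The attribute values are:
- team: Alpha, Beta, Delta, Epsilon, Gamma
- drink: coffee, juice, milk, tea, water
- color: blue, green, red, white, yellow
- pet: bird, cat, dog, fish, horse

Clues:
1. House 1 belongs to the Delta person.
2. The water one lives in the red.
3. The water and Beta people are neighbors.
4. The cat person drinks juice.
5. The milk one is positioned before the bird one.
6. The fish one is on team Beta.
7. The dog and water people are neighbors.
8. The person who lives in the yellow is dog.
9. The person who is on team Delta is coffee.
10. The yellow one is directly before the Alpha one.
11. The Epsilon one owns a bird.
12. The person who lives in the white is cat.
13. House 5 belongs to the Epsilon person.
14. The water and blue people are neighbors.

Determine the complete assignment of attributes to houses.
Solution:

House | Team | Drink | Color | Pet
----------------------------------
  1   | Delta | coffee | yellow | dog
  2   | Alpha | water | red | horse
  3   | Beta | milk | blue | fish
  4   | Gamma | juice | white | cat
  5   | Epsilon | tea | green | bird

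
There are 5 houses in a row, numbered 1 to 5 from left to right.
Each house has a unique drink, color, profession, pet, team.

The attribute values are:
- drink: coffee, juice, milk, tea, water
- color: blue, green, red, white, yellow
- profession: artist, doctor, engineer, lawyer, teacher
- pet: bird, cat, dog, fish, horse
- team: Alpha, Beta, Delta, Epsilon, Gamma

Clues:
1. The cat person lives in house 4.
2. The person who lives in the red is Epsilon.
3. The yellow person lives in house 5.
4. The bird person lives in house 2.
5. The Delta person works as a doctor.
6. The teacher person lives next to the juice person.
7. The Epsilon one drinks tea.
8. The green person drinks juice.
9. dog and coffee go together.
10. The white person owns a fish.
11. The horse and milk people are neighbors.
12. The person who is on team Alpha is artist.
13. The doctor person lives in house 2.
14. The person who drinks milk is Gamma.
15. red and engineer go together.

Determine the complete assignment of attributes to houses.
Solution:

House | Drink | Color | Profession | Pet | Team
-----------------------------------------------
  1   | water | white | teacher | fish | Beta
  2   | juice | green | doctor | bird | Delta
  3   | tea | red | engineer | horse | Epsilon
  4   | milk | blue | lawyer | cat | Gamma
  5   | coffee | yellow | artist | dog | Alpha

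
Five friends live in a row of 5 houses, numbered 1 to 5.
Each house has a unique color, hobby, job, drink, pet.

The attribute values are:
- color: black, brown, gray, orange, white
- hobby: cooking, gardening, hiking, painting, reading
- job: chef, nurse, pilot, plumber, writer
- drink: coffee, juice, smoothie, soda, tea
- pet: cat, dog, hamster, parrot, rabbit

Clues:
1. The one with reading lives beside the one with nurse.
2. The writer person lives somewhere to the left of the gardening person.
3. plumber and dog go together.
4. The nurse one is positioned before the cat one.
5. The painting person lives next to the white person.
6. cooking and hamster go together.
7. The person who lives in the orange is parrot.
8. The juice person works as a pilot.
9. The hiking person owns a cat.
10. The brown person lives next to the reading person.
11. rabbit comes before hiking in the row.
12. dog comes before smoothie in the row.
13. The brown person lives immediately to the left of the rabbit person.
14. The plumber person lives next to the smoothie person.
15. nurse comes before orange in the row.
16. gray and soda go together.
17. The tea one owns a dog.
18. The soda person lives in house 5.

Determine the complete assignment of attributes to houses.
Solution:

House | Color | Hobby | Job | Drink | Pet
-----------------------------------------
  1   | brown | painting | plumber | tea | dog
  2   | white | reading | writer | smoothie | rabbit
  3   | black | cooking | nurse | coffee | hamster
  4   | orange | gardening | pilot | juice | parrot
  5   | gray | hiking | chef | soda | cat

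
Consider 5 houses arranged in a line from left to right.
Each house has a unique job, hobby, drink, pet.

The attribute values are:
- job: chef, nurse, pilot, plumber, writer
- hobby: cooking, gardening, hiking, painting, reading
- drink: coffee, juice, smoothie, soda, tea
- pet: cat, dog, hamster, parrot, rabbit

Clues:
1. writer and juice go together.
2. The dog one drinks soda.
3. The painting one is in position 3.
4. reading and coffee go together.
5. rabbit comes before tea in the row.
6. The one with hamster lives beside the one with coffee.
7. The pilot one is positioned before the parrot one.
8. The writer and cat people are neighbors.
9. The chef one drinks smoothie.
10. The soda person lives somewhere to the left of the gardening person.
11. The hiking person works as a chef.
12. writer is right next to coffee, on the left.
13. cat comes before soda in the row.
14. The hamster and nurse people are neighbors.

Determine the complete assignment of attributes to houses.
Solution:

House | Job | Hobby | Drink | Pet
---------------------------------
  1   | writer | cooking | juice | hamster
  2   | nurse | reading | coffee | cat
  3   | pilot | painting | soda | dog
  4   | chef | hiking | smoothie | rabbit
  5   | plumber | gardening | tea | parrot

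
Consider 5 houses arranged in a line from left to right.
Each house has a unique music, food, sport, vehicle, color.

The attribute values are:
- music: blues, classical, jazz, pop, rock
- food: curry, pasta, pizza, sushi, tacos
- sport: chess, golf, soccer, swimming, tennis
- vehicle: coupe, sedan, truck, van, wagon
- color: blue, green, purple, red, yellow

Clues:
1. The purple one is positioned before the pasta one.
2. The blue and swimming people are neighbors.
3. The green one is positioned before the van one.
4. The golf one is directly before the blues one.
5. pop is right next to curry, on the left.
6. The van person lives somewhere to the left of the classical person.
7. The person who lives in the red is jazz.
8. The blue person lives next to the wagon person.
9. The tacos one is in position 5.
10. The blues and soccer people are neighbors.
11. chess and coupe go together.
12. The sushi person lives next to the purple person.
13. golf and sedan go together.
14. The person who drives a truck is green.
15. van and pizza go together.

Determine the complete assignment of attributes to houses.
Solution:

House | Music | Food | Sport | Vehicle | Color
----------------------------------------------
  1   | pop | sushi | golf | sedan | blue
  2   | blues | curry | swimming | wagon | purple
  3   | rock | pasta | soccer | truck | green
  4   | jazz | pizza | tennis | van | red
  5   | classical | tacos | chess | coupe | yellow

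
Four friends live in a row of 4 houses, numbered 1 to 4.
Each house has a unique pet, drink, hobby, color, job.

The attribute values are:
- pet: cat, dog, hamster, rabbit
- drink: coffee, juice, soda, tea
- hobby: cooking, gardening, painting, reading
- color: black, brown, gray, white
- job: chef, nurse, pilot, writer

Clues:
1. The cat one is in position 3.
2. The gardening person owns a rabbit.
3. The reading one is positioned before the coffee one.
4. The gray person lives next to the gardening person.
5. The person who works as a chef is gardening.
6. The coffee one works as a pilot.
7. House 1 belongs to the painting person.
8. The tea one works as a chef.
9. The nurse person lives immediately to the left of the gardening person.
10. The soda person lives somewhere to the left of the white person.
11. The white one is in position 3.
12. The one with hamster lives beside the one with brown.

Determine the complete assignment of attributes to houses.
Solution:

House | Pet | Drink | Hobby | Color | Job
-----------------------------------------
  1   | hamster | soda | painting | gray | nurse
  2   | rabbit | tea | gardening | brown | chef
  3   | cat | juice | reading | white | writer
  4   | dog | coffee | cooking | black | pilot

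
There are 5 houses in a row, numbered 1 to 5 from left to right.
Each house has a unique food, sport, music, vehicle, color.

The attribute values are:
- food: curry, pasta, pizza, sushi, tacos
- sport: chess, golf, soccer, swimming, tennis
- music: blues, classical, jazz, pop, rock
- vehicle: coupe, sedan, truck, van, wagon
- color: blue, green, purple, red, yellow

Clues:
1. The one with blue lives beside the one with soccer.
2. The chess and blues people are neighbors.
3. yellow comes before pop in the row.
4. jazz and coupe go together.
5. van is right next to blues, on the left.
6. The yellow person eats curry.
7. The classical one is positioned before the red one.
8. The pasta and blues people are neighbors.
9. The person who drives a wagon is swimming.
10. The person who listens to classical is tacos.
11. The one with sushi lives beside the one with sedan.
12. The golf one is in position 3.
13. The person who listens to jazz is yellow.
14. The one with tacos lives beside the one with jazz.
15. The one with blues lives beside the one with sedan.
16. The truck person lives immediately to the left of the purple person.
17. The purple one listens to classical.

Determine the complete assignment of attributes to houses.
Solution:

House | Food | Sport | Music | Vehicle | Color
----------------------------------------------
  1   | pasta | chess | rock | van | blue
  2   | sushi | soccer | blues | truck | green
  3   | tacos | golf | classical | sedan | purple
  4   | curry | tennis | jazz | coupe | yellow
  5   | pizza | swimming | pop | wagon | red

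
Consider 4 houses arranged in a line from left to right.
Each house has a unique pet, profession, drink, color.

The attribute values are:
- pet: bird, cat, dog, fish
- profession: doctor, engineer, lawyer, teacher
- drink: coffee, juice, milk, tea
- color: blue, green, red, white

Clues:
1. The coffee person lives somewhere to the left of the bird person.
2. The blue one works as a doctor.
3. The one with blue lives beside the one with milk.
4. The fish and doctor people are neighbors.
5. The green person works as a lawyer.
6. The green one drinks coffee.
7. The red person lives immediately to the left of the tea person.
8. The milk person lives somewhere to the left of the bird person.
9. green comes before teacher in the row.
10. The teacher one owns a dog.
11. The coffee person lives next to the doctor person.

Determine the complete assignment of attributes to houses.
Solution:

House | Pet | Profession | Drink | Color
----------------------------------------
  1   | fish | lawyer | coffee | green
  2   | cat | doctor | juice | blue
  3   | dog | teacher | milk | red
  4   | bird | engineer | tea | white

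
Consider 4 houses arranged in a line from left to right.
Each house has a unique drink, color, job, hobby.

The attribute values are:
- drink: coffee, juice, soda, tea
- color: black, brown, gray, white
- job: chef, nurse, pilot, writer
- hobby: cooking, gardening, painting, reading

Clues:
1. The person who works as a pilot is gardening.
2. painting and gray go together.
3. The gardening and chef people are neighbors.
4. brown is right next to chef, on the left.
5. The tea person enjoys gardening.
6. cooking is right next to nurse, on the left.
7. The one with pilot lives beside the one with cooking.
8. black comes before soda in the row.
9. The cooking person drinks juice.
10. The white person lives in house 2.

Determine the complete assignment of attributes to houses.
Solution:

House | Drink | Color | Job | Hobby
-----------------------------------
  1   | tea | brown | pilot | gardening
  2   | juice | white | chef | cooking
  3   | coffee | black | nurse | reading
  4   | soda | gray | writer | painting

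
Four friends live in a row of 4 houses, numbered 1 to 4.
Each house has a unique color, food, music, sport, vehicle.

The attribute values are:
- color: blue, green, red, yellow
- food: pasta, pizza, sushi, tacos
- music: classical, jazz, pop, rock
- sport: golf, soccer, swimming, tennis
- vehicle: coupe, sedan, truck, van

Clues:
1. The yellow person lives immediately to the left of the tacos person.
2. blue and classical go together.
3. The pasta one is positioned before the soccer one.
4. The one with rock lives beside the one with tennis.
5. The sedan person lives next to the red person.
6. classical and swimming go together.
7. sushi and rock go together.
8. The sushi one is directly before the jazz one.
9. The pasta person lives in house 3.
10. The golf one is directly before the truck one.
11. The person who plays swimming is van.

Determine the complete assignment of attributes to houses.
Solution:

House | Color | Food | Music | Sport | Vehicle
----------------------------------------------
  1   | yellow | sushi | rock | golf | sedan
  2   | red | tacos | jazz | tennis | truck
  3   | blue | pasta | classical | swimming | van
  4   | green | pizza | pop | soccer | coupe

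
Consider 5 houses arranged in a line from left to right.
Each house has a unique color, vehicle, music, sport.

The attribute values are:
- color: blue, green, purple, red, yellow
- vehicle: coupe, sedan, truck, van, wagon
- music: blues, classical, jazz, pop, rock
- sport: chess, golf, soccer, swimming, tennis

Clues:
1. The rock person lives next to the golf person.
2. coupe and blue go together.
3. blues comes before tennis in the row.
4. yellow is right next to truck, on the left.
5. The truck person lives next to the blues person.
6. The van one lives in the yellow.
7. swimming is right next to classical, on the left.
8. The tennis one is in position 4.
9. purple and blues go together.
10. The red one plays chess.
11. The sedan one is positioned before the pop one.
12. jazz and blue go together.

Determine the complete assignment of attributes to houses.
Solution:

House | Color | Vehicle | Music | Sport
---------------------------------------
  1   | yellow | van | rock | swimming
  2   | green | truck | classical | golf
  3   | purple | sedan | blues | soccer
  4   | blue | coupe | jazz | tennis
  5   | red | wagon | pop | chess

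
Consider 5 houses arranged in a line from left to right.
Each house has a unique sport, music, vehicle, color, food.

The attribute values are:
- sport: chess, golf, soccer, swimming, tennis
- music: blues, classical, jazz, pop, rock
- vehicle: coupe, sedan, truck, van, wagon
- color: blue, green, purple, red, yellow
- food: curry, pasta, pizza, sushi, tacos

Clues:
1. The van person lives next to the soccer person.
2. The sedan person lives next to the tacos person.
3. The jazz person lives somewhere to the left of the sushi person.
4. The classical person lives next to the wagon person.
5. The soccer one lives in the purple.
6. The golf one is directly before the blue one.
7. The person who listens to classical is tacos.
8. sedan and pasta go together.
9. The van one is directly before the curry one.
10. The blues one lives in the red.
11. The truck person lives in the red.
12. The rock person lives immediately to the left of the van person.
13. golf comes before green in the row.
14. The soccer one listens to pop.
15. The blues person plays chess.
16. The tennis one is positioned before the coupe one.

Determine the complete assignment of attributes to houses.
Solution:

House | Sport | Music | Vehicle | Color | Food
----------------------------------------------
  1   | golf | rock | sedan | yellow | pasta
  2   | tennis | classical | van | blue | tacos
  3   | soccer | pop | wagon | purple | curry
  4   | swimming | jazz | coupe | green | pizza
  5   | chess | blues | truck | red | sushi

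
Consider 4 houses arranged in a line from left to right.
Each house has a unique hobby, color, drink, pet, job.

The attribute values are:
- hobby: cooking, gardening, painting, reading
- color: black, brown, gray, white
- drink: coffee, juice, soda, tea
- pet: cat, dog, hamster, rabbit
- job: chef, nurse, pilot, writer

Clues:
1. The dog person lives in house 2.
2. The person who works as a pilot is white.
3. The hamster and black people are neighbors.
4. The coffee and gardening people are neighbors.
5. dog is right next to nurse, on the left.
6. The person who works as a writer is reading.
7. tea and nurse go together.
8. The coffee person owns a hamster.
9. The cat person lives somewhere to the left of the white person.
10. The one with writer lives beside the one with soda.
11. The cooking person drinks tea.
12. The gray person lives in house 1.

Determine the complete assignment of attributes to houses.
Solution:

House | Hobby | Color | Drink | Pet | Job
-----------------------------------------
  1   | reading | gray | coffee | hamster | writer
  2   | gardening | black | soda | dog | chef
  3   | cooking | brown | tea | cat | nurse
  4   | painting | white | juice | rabbit | pilot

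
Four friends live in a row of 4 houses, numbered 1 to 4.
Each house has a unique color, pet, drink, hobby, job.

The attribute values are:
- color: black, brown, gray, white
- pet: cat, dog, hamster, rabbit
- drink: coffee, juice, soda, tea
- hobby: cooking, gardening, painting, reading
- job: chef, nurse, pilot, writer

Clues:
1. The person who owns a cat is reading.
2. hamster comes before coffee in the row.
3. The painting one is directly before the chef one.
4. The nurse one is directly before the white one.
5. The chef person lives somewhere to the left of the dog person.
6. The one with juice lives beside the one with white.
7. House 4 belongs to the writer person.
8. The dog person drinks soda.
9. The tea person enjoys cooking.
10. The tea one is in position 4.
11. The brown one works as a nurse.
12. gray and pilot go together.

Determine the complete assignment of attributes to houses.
Solution:

House | Color | Pet | Drink | Hobby | Job
-----------------------------------------
  1   | brown | hamster | juice | painting | nurse
  2   | white | cat | coffee | reading | chef
  3   | gray | dog | soda | gardening | pilot
  4   | black | rabbit | tea | cooking | writer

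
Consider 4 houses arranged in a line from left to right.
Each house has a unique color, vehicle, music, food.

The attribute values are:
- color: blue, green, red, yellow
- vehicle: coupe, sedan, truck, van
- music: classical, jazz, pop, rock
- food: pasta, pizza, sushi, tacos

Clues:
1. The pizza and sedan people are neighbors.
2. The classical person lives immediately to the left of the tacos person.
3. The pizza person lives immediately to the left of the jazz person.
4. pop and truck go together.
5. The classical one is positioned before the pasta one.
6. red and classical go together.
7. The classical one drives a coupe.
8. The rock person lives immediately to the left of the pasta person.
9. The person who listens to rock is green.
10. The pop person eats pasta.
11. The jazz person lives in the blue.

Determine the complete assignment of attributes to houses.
Solution:

House | Color | Vehicle | Music | Food
--------------------------------------
  1   | red | coupe | classical | pizza
  2   | blue | sedan | jazz | tacos
  3   | green | van | rock | sushi
  4   | yellow | truck | pop | pasta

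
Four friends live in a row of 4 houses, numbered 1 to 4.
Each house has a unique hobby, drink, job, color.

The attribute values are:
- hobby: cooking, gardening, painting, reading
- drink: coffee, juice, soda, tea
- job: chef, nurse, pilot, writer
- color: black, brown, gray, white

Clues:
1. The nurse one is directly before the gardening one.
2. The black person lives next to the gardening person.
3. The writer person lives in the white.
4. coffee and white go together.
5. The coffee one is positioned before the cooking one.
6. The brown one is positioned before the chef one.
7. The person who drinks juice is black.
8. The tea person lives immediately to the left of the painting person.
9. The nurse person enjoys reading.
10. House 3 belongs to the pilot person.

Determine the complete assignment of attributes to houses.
Solution:

House | Hobby | Drink | Job | Color
-----------------------------------
  1   | reading | juice | nurse | black
  2   | gardening | coffee | writer | white
  3   | cooking | tea | pilot | brown
  4   | painting | soda | chef | gray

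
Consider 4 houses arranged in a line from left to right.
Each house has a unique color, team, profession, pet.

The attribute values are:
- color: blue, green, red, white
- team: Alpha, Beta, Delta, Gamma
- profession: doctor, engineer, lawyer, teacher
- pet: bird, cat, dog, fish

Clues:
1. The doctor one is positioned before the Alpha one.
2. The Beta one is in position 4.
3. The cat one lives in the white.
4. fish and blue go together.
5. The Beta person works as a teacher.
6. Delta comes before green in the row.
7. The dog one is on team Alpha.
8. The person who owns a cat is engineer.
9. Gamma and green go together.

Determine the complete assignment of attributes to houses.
Solution:

House | Color | Team | Profession | Pet
---------------------------------------
  1   | white | Delta | engineer | cat
  2   | green | Gamma | doctor | bird
  3   | red | Alpha | lawyer | dog
  4   | blue | Beta | teacher | fish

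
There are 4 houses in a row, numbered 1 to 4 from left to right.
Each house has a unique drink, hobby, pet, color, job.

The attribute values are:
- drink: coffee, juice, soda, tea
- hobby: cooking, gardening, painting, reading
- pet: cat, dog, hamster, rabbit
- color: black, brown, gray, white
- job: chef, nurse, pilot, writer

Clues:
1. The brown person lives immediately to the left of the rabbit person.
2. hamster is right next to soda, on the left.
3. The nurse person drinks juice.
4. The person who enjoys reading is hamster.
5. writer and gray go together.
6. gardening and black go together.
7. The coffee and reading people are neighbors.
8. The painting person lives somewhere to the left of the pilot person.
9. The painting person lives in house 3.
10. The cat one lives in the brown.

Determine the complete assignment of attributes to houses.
Solution:

House | Drink | Hobby | Pet | Color | Job
-----------------------------------------
  1   | coffee | cooking | dog | gray | writer
  2   | juice | reading | hamster | white | nurse
  3   | soda | painting | cat | brown | chef
  4   | tea | gardening | rabbit | black | pilot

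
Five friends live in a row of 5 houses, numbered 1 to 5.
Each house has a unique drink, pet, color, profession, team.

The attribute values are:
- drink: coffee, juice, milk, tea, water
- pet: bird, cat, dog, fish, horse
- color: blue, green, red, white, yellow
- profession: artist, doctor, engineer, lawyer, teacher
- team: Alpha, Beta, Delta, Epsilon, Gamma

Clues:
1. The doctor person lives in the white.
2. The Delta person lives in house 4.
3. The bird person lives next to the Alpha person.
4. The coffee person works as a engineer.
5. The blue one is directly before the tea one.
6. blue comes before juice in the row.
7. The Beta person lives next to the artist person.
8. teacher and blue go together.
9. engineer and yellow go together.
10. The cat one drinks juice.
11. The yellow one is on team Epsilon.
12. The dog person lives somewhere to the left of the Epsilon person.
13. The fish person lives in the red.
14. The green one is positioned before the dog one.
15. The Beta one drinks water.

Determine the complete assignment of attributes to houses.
Solution:

House | Drink | Pet | Color | Profession | Team
-----------------------------------------------
  1   | water | bird | blue | teacher | Beta
  2   | tea | fish | red | artist | Alpha
  3   | juice | cat | green | lawyer | Gamma
  4   | milk | dog | white | doctor | Delta
  5   | coffee | horse | yellow | engineer | Epsilon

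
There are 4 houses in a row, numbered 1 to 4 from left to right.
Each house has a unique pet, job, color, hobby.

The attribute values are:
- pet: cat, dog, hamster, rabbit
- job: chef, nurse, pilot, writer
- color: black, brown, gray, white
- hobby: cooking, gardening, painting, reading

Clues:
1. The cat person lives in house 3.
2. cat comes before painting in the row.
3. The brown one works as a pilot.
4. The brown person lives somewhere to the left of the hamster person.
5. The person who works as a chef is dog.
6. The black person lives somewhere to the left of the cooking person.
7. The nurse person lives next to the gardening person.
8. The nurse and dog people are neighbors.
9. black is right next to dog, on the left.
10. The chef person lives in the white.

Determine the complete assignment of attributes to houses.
Solution:

House | Pet | Job | Color | Hobby
---------------------------------
  1   | rabbit | nurse | black | reading
  2   | dog | chef | white | gardening
  3   | cat | pilot | brown | cooking
  4   | hamster | writer | gray | painting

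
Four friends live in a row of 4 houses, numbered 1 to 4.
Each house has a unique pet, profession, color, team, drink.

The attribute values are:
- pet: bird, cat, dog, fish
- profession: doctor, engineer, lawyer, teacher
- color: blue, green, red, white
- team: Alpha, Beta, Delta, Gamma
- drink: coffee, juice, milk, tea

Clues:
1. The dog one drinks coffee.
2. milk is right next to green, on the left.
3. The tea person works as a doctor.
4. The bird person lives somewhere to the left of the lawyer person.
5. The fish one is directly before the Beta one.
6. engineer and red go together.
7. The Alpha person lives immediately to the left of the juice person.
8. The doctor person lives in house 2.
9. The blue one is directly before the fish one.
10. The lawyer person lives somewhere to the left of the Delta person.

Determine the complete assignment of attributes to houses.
Solution:

House | Pet | Profession | Color | Team | Drink
-----------------------------------------------
  1   | bird | teacher | blue | Gamma | milk
  2   | fish | doctor | green | Alpha | tea
  3   | cat | lawyer | white | Beta | juice
  4   | dog | engineer | red | Delta | coffee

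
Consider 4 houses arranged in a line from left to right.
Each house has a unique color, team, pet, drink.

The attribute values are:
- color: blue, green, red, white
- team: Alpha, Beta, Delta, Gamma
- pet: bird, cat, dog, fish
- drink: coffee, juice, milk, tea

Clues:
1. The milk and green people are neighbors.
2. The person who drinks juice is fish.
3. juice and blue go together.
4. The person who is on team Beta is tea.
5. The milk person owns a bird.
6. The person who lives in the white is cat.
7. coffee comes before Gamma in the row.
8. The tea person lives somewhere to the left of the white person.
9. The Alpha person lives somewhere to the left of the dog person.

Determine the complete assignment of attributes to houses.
Solution:

House | Color | Team | Pet | Drink
----------------------------------
  1   | red | Alpha | bird | milk
  2   | green | Beta | dog | tea
  3   | white | Delta | cat | coffee
  4   | blue | Gamma | fish | juice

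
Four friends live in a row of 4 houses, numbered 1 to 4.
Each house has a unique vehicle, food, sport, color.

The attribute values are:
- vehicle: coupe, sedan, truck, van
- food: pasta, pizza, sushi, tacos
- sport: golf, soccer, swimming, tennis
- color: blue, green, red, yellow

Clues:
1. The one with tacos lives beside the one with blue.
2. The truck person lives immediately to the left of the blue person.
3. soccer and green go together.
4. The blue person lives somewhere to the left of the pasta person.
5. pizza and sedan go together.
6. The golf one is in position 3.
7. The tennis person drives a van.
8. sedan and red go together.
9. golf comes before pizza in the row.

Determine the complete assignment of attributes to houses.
Solution:

House | Vehicle | Food | Sport | Color
--------------------------------------
  1   | truck | tacos | soccer | green
  2   | van | sushi | tennis | blue
  3   | coupe | pasta | golf | yellow
  4   | sedan | pizza | swimming | red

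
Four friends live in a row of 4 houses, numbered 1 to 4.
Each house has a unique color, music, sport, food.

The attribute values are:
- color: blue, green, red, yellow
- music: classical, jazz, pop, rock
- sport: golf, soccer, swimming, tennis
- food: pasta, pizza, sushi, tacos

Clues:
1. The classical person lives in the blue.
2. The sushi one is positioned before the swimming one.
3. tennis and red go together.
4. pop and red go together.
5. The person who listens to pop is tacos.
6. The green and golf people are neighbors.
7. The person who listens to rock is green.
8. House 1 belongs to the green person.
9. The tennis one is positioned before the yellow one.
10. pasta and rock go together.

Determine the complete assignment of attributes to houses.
Solution:

House | Color | Music | Sport | Food
------------------------------------
  1   | green | rock | soccer | pasta
  2   | blue | classical | golf | sushi
  3   | red | pop | tennis | tacos
  4   | yellow | jazz | swimming | pizza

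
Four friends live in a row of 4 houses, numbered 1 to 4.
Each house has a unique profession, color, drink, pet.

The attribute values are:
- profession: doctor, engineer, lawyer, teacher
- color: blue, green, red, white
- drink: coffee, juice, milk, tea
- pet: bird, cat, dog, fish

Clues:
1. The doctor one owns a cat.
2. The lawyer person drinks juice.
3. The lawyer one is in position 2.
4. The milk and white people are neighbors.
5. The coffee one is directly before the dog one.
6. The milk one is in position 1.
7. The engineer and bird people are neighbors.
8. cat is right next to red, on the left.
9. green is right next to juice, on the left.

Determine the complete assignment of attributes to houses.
Solution:

House | Profession | Color | Drink | Pet
----------------------------------------
  1   | engineer | green | milk | fish
  2   | lawyer | white | juice | bird
  3   | doctor | blue | coffee | cat
  4   | teacher | red | tea | dog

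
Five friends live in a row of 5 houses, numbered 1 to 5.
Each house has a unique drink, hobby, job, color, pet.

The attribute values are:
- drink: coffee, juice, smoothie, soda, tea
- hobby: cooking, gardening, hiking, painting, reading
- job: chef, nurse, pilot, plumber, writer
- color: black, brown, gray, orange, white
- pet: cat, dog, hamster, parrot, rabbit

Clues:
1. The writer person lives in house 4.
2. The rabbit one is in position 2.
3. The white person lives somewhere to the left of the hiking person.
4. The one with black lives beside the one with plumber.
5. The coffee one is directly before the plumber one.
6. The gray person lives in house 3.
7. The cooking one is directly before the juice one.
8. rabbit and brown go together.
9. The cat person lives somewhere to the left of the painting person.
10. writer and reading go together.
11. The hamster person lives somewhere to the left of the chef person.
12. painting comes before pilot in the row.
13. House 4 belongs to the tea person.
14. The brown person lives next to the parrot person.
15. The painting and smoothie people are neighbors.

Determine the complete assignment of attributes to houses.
Solution:

House | Drink | Hobby | Job | Color | Pet
-----------------------------------------
  1   | coffee | cooking | nurse | black | cat
  2   | juice | painting | plumber | brown | rabbit
  3   | smoothie | gardening | pilot | gray | parrot
  4   | tea | reading | writer | white | hamster
  5   | soda | hiking | chef | orange | dog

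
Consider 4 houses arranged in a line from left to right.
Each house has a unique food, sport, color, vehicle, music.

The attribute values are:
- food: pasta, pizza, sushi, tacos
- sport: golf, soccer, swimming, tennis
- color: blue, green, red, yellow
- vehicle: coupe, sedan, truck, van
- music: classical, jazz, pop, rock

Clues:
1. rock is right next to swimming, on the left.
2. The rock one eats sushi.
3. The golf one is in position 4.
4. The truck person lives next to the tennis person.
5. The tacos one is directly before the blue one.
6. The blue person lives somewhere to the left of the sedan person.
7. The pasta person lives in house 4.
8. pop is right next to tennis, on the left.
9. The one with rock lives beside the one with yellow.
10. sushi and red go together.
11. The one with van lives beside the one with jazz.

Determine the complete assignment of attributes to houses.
Solution:

House | Food | Sport | Color | Vehicle | Music
----------------------------------------------
  1   | sushi | soccer | red | coupe | rock
  2   | tacos | swimming | yellow | truck | pop
  3   | pizza | tennis | blue | van | classical
  4   | pasta | golf | green | sedan | jazz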